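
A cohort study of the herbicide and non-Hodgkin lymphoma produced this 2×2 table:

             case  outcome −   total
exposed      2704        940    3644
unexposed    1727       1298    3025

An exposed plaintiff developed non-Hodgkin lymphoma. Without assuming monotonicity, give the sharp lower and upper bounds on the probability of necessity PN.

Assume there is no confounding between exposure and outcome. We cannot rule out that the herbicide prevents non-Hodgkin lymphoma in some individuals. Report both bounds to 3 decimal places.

0.231 ≤ PN ≤ 0.578

p₁ = P(outcome | exposed) = 2704/3644 = 0.74204
p₀ = P(outcome | unexposed) = 1727/3025 = 0.57091
Under exogeneity alone the bounds on PN are max{0,(p₁−p₀)/p₁} ≤ PN ≤ min{1,(1−p₀)/p₁}.
  lower = (p₁ − p₀)/p₁ = 0.17113 / 0.74204 ≈ 0.2306
  upper = min{1, (1 − p₀)/p₁} = 0.42909 / 0.74204 ≈ 0.5783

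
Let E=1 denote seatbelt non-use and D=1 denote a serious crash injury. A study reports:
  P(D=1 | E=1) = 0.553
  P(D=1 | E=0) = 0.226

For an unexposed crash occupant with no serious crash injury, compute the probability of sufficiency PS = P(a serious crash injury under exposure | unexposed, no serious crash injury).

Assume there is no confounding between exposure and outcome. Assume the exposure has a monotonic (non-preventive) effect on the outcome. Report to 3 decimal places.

Let p₁ = 0.553, p₀ = 0.226.
Under exogeneity and monotonicity, PS = (p₁ − p₀) / (1 − p₀).
PS = (0.553 − 0.226) / (1 − 0.226) = 0.327 / 0.774 ≈ 0.4225

PS ≈ 0.422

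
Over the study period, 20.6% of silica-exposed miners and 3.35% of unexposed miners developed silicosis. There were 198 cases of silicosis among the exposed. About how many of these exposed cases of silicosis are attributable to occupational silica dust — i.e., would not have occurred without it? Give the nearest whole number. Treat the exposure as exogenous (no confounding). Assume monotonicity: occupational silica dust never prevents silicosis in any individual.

about 166 cases

p₁ = 0.206, p₀ = 0.0335.
PN = (p₁ − p₀)/p₁ = (0.206 − 0.0335) / 0.206 ≈ 0.83738.
Attributable cases ≈ PN × (exposed cases) = 0.83738 × 198 ≈ 165.80.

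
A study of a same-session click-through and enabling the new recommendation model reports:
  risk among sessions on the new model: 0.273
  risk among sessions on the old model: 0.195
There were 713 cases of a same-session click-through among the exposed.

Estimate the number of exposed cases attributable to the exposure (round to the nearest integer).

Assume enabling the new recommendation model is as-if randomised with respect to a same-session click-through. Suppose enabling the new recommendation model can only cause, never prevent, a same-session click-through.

Let p₁ = 0.273, p₀ = 0.195.
PN = (p₁ − p₀)/p₁ = (0.273 − 0.195) / 0.273 ≈ 0.28571.
Attributable cases ≈ PN × (exposed cases) = 0.28571 × 713 ≈ 203.71.

about 204 cases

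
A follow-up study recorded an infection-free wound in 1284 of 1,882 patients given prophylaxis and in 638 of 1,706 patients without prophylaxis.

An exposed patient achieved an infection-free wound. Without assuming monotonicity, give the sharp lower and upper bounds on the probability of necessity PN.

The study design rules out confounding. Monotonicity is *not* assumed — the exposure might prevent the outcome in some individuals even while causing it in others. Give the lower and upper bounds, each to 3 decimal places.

0.452 ≤ PN ≤ 0.918

p₁ = P(outcome | exposed) = 1284/1882 = 0.68225
p₀ = P(outcome | unexposed) = 638/1706 = 0.37397
Under exogeneity alone the bounds on PN are max{0,(p₁−p₀)/p₁} ≤ PN ≤ min{1,(1−p₀)/p₁}.
  lower = (p₁ − p₀)/p₁ = 0.30828 / 0.68225 ≈ 0.4519
  upper = min{1, (1 − p₀)/p₁} = 0.62603 / 0.68225 ≈ 0.9176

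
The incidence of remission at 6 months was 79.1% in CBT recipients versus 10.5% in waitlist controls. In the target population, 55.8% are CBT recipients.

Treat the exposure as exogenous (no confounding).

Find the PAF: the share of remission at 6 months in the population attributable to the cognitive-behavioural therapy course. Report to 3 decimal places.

PAF ≈ 0.785

p₁ = 0.791, p₀ = 0.105.
Overall risk P(Y=1) = π·p₁ + (1−π)·p₀ = 0.558×0.791 + 0.442×0.105 = 0.48779.
Under exogeneity, PAF = [P(Y=1) − p₀] / P(Y=1).
PAF = (0.48779 − 0.105) / 0.48779 ≈ 0.7847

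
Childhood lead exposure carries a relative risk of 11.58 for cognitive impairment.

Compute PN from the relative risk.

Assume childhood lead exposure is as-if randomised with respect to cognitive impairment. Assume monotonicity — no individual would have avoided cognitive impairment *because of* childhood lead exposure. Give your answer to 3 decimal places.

PN ≈ 0.914

Under exogeneity and monotonicity, PN = (RR − 1) / RR = 1 − 1/RR.
PN = (11.58 − 1) / 11.58 = 10.58 / 11.58 ≈ 0.9136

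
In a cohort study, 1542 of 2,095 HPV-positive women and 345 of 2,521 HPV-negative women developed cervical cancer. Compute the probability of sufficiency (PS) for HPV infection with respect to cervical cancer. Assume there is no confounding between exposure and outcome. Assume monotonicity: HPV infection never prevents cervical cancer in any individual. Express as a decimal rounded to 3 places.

p₁ = P(outcome | exposed) = 1542/2095 = 0.73604
p₀ = P(outcome | unexposed) = 345/2521 = 0.13685
Under exogeneity and monotonicity, PS = (p₁ − p₀) / (1 − p₀).
PS = (0.73604 − 0.13685) / (1 − 0.13685) = 0.59919 / 0.86315 ≈ 0.6942

PS ≈ 0.694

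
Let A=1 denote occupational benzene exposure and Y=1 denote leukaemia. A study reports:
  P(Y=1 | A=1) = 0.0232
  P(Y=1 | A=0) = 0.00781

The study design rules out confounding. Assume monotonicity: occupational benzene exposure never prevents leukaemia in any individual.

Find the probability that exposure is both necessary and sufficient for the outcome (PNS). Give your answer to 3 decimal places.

PNS ≈ 0.015

Let p₁ = 0.0232, p₀ = 0.00781.
Under exogeneity and monotonicity, PNS = p₁ − p₀.
PNS = 0.0232 − 0.00781 = 0.01539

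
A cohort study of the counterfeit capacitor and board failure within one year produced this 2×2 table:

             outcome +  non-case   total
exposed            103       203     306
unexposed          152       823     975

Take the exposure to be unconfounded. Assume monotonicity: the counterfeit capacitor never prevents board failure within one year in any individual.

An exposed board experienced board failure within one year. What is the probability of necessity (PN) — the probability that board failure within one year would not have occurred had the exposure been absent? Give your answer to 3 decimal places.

p₁ = P(outcome | exposed) = 103/306 = 0.3366
p₀ = P(outcome | unexposed) = 152/975 = 0.1559
Under exogeneity and monotonicity, PN = (p₁ − p₀) / p₁.
PN = (0.3366 − 0.1559) / 0.3366 = 0.1807 / 0.3366 ≈ 0.5368

PN ≈ 0.537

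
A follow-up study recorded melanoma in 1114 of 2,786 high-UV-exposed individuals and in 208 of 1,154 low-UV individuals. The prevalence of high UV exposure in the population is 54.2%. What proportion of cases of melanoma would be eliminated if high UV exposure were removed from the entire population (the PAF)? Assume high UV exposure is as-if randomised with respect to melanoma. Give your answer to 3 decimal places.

p₁ = P(outcome | exposed) = 1114/2786 = 0.39986
p₀ = P(outcome | unexposed) = 208/1154 = 0.18024
Overall risk P(Y=1) = π·p₁ + (1−π)·p₀ = 0.542×0.39986 + 0.458×0.18024 = 0.29927.
Under exogeneity, PAF = [P(Y=1) − p₀] / P(Y=1).
PAF = (0.29927 − 0.18024) / 0.29927 ≈ 0.3977

PAF ≈ 0.398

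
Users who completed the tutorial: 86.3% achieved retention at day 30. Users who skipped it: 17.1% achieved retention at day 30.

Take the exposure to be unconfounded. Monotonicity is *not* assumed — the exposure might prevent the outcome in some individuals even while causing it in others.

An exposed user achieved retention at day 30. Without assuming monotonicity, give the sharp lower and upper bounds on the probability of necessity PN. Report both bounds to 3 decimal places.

p₁ = 0.863, p₀ = 0.171.
Under exogeneity alone the bounds on PN are max{0,(p₁−p₀)/p₁} ≤ PN ≤ min{1,(1−p₀)/p₁}.
  lower = (p₁ − p₀)/p₁ = 0.692 / 0.863 ≈ 0.8019
  upper = min{1, (1 − p₀)/p₁} = 0.829 / 0.863 ≈ 0.9606

0.802 ≤ PN ≤ 0.961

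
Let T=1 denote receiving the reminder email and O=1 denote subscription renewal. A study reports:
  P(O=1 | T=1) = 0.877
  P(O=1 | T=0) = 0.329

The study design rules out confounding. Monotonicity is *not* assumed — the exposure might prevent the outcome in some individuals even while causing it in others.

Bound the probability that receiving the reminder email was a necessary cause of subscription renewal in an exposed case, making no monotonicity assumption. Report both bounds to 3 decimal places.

0.625 ≤ PN ≤ 0.765

Let p₁ = 0.877, p₀ = 0.329.
Under exogeneity alone the bounds on PN are max{0,(p₁−p₀)/p₁} ≤ PN ≤ min{1,(1−p₀)/p₁}.
  lower = (p₁ − p₀)/p₁ = 0.548 / 0.877 ≈ 0.6249
  upper = min{1, (1 − p₀)/p₁} = 0.671 / 0.877 ≈ 0.7651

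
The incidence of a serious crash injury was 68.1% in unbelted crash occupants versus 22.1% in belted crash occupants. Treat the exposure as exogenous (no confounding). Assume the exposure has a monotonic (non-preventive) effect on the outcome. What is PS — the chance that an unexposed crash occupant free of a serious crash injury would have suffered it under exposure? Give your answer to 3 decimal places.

PS ≈ 0.591

p₁ = 0.681, p₀ = 0.221.
Under exogeneity and monotonicity, PS = (p₁ − p₀) / (1 − p₀).
PS = (0.681 − 0.221) / (1 − 0.221) = 0.46 / 0.779 ≈ 0.5905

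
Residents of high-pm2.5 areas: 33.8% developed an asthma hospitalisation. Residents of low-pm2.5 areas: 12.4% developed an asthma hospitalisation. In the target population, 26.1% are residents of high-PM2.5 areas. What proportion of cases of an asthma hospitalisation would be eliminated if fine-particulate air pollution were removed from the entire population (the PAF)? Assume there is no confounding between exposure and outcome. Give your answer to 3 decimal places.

PAF ≈ 0.311

p₁ = 0.338, p₀ = 0.124.
Overall risk P(Y=1) = π·p₁ + (1−π)·p₀ = 0.261×0.338 + 0.739×0.124 = 0.17985.
Under exogeneity, PAF = [P(Y=1) − p₀] / P(Y=1).
PAF = (0.17985 − 0.124) / 0.17985 ≈ 0.3106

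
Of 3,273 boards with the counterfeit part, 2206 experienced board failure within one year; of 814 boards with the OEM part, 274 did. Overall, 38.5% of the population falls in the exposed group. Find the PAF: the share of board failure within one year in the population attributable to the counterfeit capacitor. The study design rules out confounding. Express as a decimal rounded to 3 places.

p₁ = P(outcome | exposed) = 2206/3273 = 0.674
p₀ = P(outcome | unexposed) = 274/814 = 0.33661
Overall risk P(Y=1) = π·p₁ + (1−π)·p₀ = 0.385×0.674 + 0.615×0.33661 = 0.4665.
Under exogeneity, PAF = [P(Y=1) − p₀] / P(Y=1).
PAF = (0.4665 − 0.33661) / 0.4665 ≈ 0.2784

PAF ≈ 0.278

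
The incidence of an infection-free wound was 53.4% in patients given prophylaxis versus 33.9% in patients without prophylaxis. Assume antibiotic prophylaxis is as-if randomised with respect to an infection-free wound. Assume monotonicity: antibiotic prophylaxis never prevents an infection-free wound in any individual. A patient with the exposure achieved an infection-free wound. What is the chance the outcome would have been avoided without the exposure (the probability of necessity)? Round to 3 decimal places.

PN ≈ 0.365

p₁ = 0.534, p₀ = 0.339.
Under exogeneity and monotonicity, PN = (p₁ − p₀) / p₁.
PN = (0.534 − 0.339) / 0.534 = 0.195 / 0.534 ≈ 0.3652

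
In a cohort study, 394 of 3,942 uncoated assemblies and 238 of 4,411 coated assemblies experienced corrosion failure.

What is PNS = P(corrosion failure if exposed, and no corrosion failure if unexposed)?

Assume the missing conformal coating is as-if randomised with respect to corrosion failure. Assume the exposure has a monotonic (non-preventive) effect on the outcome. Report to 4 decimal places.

PNS ≈ 0.0460

p₁ = P(outcome | exposed) = 394/3942 = 0.099949
p₀ = P(outcome | unexposed) = 238/4411 = 0.053956
Under exogeneity and monotonicity, PNS = p₁ − p₀.
PNS = 0.099949 − 0.053956 = 0.045993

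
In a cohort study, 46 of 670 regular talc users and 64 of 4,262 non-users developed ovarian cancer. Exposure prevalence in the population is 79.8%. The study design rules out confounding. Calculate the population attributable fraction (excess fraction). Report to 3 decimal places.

p₁ = P(outcome | exposed) = 46/670 = 0.068657
p₀ = P(outcome | unexposed) = 64/4262 = 0.015016
Overall risk P(Y=1) = π·p₁ + (1−π)·p₀ = 0.798×0.068657 + 0.202×0.015016 = 0.057821.
Under exogeneity, PAF = [P(Y=1) − p₀] / P(Y=1).
PAF = (0.057821 − 0.015016) / 0.057821 ≈ 0.7403

PAF ≈ 0.740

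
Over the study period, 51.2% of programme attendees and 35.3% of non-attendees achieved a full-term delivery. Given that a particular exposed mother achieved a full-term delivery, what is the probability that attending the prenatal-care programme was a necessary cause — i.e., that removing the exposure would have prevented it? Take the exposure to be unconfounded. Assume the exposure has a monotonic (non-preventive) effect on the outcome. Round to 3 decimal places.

PN ≈ 0.311

p₁ = 0.512, p₀ = 0.353.
Under exogeneity and monotonicity, PN = (p₁ − p₀) / p₁.
PN = (0.512 − 0.353) / 0.512 = 0.159 / 0.512 ≈ 0.3105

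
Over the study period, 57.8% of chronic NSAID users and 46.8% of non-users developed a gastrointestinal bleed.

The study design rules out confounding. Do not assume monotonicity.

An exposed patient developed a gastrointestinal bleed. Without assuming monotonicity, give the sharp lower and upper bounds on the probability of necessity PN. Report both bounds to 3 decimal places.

p₁ = 0.578, p₀ = 0.468.
Under exogeneity alone the bounds on PN are max{0,(p₁−p₀)/p₁} ≤ PN ≤ min{1,(1−p₀)/p₁}.
  lower = (p₁ − p₀)/p₁ = 0.11 / 0.578 ≈ 0.1903
  upper = min{1, (1 − p₀)/p₁} = 0.532 / 0.578 ≈ 0.9204

0.190 ≤ PN ≤ 0.920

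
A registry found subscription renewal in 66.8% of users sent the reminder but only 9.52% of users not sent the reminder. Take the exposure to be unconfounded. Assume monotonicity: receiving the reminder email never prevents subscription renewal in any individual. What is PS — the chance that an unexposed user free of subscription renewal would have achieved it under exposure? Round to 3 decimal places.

PS ≈ 0.633

p₁ = 0.668, p₀ = 0.0952.
Under exogeneity and monotonicity, PS = (p₁ − p₀) / (1 − p₀).
PS = (0.668 − 0.0952) / (1 − 0.0952) = 0.5728 / 0.9048 ≈ 0.6331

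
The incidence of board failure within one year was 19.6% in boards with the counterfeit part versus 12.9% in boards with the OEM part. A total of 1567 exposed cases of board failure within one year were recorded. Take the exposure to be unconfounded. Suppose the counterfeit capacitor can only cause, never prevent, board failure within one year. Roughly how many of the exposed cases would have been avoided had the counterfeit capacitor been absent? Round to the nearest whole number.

about 536 cases

p₁ = 0.196, p₀ = 0.129.
PN = (p₁ − p₀)/p₁ = (0.196 − 0.129) / 0.196 ≈ 0.34184.
Attributable cases ≈ PN × (exposed cases) = 0.34184 × 1567 ≈ 535.66.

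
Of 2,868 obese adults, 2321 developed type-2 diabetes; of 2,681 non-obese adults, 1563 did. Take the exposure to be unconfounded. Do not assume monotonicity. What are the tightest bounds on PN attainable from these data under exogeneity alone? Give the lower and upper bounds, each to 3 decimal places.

p₁ = P(outcome | exposed) = 2321/2868 = 0.80927
p₀ = P(outcome | unexposed) = 1563/2681 = 0.58299
Under exogeneity alone the bounds on PN are max{0,(p₁−p₀)/p₁} ≤ PN ≤ min{1,(1−p₀)/p₁}.
  lower = (p₁ − p₀)/p₁ = 0.22628 / 0.80927 ≈ 0.2796
  upper = min{1, (1 − p₀)/p₁} = 0.41701 / 0.80927 ≈ 0.5153

0.280 ≤ PN ≤ 0.515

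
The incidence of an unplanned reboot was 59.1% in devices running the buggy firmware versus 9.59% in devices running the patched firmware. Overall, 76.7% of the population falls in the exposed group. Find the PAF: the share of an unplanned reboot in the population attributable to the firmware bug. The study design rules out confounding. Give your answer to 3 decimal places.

p₁ = 0.591, p₀ = 0.0959.
Overall risk P(Y=1) = π·p₁ + (1−π)·p₀ = 0.767×0.591 + 0.233×0.0959 = 0.47564.
Under exogeneity, PAF = [P(Y=1) − p₀] / P(Y=1).
PAF = (0.47564 − 0.0959) / 0.47564 ≈ 0.7984

PAF ≈ 0.798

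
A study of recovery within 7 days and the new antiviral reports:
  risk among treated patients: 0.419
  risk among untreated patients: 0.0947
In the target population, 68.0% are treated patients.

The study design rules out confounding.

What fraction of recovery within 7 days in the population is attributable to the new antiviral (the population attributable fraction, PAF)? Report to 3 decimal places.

PAF ≈ 0.700

Let p₁ = 0.419, p₀ = 0.0947.
Overall risk P(Y=1) = π·p₁ + (1−π)·p₀ = 0.68×0.419 + 0.32×0.0947 = 0.31522.
Under exogeneity, PAF = [P(Y=1) − p₀] / P(Y=1).
PAF = (0.31522 − 0.0947) / 0.31522 ≈ 0.6996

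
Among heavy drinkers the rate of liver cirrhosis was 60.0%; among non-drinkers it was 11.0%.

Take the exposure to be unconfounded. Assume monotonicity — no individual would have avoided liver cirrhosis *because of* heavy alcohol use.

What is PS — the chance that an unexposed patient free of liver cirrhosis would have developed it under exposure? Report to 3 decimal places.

PS ≈ 0.551

p₁ = 0.6, p₀ = 0.11.
Under exogeneity and monotonicity, PS = (p₁ − p₀) / (1 − p₀).
PS = (0.6 − 0.11) / (1 − 0.11) = 0.49 / 0.89 ≈ 0.5506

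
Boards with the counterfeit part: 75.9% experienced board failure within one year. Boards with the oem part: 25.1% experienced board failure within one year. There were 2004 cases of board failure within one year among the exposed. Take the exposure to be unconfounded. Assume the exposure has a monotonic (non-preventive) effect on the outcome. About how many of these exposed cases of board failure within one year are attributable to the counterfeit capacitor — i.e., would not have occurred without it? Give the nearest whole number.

p₁ = 0.759, p₀ = 0.251.
PN = (p₁ − p₀)/p₁ = (0.759 − 0.251) / 0.759 ≈ 0.66930.
Attributable cases ≈ PN × (exposed cases) = 0.66930 × 2004 ≈ 1341.28.

about 1341 cases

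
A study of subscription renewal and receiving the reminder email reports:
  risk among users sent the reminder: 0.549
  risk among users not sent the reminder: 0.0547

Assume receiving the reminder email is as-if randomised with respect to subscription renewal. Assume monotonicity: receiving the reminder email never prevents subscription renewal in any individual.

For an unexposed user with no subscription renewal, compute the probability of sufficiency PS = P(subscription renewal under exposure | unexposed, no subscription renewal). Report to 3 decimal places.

PS ≈ 0.523

Let p₁ = 0.549, p₀ = 0.0547.
Under exogeneity and monotonicity, PS = (p₁ − p₀) / (1 − p₀).
PS = (0.549 − 0.0547) / (1 − 0.0547) = 0.4943 / 0.9453 ≈ 0.5229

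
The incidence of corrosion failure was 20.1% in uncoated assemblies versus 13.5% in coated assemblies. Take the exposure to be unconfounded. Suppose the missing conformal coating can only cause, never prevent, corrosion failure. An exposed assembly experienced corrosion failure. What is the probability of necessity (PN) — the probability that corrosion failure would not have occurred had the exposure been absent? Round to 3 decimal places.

PN ≈ 0.328

p₁ = 0.201, p₀ = 0.135.
Under exogeneity and monotonicity, PN = (p₁ − p₀) / p₁.
PN = (0.201 − 0.135) / 0.201 = 0.066 / 0.201 ≈ 0.3284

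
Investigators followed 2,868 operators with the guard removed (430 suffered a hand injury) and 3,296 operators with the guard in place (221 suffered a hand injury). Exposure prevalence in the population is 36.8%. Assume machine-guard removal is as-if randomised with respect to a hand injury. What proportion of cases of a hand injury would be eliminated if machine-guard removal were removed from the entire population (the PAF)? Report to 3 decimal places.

p₁ = P(outcome | exposed) = 430/2868 = 0.14993
p₀ = P(outcome | unexposed) = 221/3296 = 0.067051
Overall risk P(Y=1) = π·p₁ + (1−π)·p₀ = 0.368×0.14993 + 0.632×0.067051 = 0.097551.
Under exogeneity, PAF = [P(Y=1) − p₀] / P(Y=1).
PAF = (0.097551 − 0.067051) / 0.097551 ≈ 0.3127

PAF ≈ 0.313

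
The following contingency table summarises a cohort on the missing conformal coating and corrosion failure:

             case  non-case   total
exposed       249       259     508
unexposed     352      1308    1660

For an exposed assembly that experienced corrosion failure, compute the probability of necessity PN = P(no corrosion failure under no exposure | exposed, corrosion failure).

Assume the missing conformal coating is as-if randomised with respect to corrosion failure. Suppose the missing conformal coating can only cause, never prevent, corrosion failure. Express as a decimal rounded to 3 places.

PN ≈ 0.567

p₁ = P(outcome | exposed) = 249/508 = 0.49016
p₀ = P(outcome | unexposed) = 352/1660 = 0.21205
Under exogeneity and monotonicity, PN = (p₁ − p₀) / p₁.
PN = (0.49016 − 0.21205) / 0.49016 = 0.27811 / 0.49016 ≈ 0.5674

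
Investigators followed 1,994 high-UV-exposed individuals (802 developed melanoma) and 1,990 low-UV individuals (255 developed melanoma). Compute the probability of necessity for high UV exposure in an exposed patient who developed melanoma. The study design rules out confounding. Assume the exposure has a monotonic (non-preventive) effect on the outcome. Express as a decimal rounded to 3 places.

p₁ = P(outcome | exposed) = 802/1994 = 0.40221
p₀ = P(outcome | unexposed) = 255/1990 = 0.12814
Under exogeneity and monotonicity, PN = (p₁ − p₀) / p₁.
PN = (0.40221 − 0.12814) / 0.40221 = 0.27407 / 0.40221 ≈ 0.6814

PN ≈ 0.681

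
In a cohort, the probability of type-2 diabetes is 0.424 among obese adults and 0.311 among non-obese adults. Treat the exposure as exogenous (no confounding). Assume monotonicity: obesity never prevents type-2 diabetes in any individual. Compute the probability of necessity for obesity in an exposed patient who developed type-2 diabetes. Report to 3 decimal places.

Let p₁ = 0.424, p₀ = 0.311.
Under exogeneity and monotonicity, PN = (p₁ − p₀) / p₁.
PN = (0.424 − 0.311) / 0.424 = 0.113 / 0.424 ≈ 0.2665

PN ≈ 0.267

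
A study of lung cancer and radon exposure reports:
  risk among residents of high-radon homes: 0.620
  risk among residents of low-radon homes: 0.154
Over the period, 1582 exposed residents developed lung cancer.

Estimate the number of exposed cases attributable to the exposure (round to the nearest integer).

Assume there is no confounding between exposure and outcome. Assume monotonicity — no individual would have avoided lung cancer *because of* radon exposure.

Let p₁ = 0.62, p₀ = 0.154.
PN = (p₁ − p₀)/p₁ = (0.62 − 0.154) / 0.62 ≈ 0.75161.
Attributable cases ≈ PN × (exposed cases) = 0.75161 × 1582 ≈ 1189.05.

about 1189 cases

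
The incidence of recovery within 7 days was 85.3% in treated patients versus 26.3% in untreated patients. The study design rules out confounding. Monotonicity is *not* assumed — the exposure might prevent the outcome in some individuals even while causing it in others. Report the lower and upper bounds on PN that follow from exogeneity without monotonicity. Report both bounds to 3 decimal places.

0.692 ≤ PN ≤ 0.864

p₁ = 0.853, p₀ = 0.263.
Under exogeneity alone the bounds on PN are max{0,(p₁−p₀)/p₁} ≤ PN ≤ min{1,(1−p₀)/p₁}.
  lower = (p₁ − p₀)/p₁ = 0.59 / 0.853 ≈ 0.6917
  upper = min{1, (1 − p₀)/p₁} = 0.737 / 0.853 ≈ 0.8640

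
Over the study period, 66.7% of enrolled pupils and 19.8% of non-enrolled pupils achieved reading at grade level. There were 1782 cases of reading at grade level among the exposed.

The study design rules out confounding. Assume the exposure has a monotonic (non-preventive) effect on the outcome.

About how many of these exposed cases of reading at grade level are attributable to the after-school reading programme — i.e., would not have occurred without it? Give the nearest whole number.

p₁ = 0.667, p₀ = 0.198.
PN = (p₁ − p₀)/p₁ = (0.667 − 0.198) / 0.667 ≈ 0.70315.
Attributable cases ≈ PN × (exposed cases) = 0.70315 × 1782 ≈ 1253.01.

about 1253 cases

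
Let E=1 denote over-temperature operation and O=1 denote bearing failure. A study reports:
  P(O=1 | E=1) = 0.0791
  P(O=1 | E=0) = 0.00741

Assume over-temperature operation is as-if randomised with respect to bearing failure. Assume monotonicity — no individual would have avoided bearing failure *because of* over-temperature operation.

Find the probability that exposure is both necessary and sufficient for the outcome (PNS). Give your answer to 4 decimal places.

PNS ≈ 0.0717

Let p₁ = 0.0791, p₀ = 0.00741.
Under exogeneity and monotonicity, PNS = p₁ − p₀.
PNS = 0.0791 − 0.00741 = 0.07169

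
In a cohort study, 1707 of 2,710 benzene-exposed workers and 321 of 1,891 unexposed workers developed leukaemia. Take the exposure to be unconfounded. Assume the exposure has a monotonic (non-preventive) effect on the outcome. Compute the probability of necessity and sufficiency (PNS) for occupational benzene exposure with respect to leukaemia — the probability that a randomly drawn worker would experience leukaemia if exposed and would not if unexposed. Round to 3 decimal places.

PNS ≈ 0.460

p₁ = P(outcome | exposed) = 1707/2710 = 0.62989
p₀ = P(outcome | unexposed) = 321/1891 = 0.16975
Under exogeneity and monotonicity, PNS = p₁ − p₀.
PNS = 0.62989 − 0.16975 = 0.46014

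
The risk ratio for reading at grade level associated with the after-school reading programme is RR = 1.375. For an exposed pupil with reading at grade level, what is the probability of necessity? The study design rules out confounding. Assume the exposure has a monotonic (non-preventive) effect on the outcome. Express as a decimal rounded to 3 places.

PN ≈ 0.273

Under exogeneity and monotonicity, PN = (RR − 1) / RR = 1 − 1/RR.
PN = (1.375 − 1) / 1.375 = 0.375 / 1.375 ≈ 0.2727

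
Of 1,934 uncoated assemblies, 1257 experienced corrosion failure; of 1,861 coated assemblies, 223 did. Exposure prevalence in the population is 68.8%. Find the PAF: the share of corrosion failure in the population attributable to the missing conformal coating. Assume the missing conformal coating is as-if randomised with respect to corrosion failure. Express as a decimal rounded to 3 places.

PAF ≈ 0.753

p₁ = P(outcome | exposed) = 1257/1934 = 0.64995
p₀ = P(outcome | unexposed) = 223/1861 = 0.11983
Overall risk P(Y=1) = π·p₁ + (1−π)·p₀ = 0.688×0.64995 + 0.312×0.11983 = 0.48455.
Under exogeneity, PAF = [P(Y=1) − p₀] / P(Y=1).
PAF = (0.48455 − 0.11983) / 0.48455 ≈ 0.7527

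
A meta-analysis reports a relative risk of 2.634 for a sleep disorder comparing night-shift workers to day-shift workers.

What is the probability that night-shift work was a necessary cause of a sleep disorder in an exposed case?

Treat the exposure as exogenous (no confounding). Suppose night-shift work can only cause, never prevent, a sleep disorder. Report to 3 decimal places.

Under exogeneity and monotonicity, PN = (RR − 1) / RR = 1 − 1/RR.
PN = (2.634 − 1) / 2.634 = 1.634 / 2.634 ≈ 0.6203

PN ≈ 0.620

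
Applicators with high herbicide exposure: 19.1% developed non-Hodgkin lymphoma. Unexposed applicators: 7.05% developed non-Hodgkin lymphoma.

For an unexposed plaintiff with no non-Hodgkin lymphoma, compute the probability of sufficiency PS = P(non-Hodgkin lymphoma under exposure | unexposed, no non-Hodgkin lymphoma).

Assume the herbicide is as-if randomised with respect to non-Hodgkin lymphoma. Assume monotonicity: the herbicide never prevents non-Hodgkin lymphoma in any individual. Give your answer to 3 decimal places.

PS ≈ 0.130

p₁ = 0.191, p₀ = 0.0705.
Under exogeneity and monotonicity, PS = (p₁ − p₀) / (1 − p₀).
PS = (0.191 − 0.0705) / (1 − 0.0705) = 0.1205 / 0.9295 ≈ 0.1296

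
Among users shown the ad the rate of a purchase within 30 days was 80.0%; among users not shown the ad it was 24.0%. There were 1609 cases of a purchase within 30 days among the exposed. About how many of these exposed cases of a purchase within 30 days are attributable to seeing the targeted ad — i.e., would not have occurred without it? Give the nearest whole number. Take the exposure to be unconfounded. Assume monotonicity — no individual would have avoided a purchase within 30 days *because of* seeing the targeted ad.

about 1126 cases

p₁ = 0.8, p₀ = 0.24.
PN = (p₁ − p₀)/p₁ = (0.8 − 0.24) / 0.8 ≈ 0.70000.
Attributable cases ≈ PN × (exposed cases) = 0.70000 × 1609 ≈ 1126.30.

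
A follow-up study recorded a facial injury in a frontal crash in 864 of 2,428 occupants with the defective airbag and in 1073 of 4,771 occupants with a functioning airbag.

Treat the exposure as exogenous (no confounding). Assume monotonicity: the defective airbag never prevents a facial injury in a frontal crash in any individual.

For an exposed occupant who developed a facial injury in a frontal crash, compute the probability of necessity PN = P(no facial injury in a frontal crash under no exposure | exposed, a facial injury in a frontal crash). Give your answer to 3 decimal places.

PN ≈ 0.368

p₁ = P(outcome | exposed) = 864/2428 = 0.35585
p₀ = P(outcome | unexposed) = 1073/4771 = 0.2249
Under exogeneity and monotonicity, PN = (p₁ − p₀) / p₁.
PN = (0.35585 − 0.2249) / 0.35585 = 0.13095 / 0.35585 ≈ 0.3680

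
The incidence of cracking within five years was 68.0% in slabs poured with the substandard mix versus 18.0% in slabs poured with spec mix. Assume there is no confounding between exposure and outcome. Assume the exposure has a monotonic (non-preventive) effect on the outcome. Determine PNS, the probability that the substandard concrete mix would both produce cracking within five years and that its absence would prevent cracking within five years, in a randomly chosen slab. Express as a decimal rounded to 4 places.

PNS ≈ 0.5000

p₁ = 0.68, p₀ = 0.18.
Under exogeneity and monotonicity, PNS = p₁ − p₀.
PNS = 0.68 − 0.18 = 0.5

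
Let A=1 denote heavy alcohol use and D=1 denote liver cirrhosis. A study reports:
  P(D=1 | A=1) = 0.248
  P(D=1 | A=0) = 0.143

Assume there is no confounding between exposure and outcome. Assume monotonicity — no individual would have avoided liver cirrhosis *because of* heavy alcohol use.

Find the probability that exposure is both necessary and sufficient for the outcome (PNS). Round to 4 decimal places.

PNS ≈ 0.1050

Let p₁ = 0.248, p₀ = 0.143.
Under exogeneity and monotonicity, PNS = p₁ − p₀.
PNS = 0.248 − 0.143 = 0.105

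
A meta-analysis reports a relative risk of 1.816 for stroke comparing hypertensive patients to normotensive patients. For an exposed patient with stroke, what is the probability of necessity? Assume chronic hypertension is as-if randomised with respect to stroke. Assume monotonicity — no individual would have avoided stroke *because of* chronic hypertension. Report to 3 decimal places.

Under exogeneity and monotonicity, PN = (RR − 1) / RR = 1 − 1/RR.
PN = (1.816 − 1) / 1.816 = 0.816 / 1.816 ≈ 0.4493

PN ≈ 0.449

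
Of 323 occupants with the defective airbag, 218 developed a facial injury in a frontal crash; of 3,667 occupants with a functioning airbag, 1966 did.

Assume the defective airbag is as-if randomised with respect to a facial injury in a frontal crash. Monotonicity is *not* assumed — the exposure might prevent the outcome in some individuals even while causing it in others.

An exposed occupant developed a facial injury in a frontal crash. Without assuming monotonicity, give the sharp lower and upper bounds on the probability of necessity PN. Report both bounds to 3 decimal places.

0.206 ≤ PN ≤ 0.687

p₁ = P(outcome | exposed) = 218/323 = 0.67492
p₀ = P(outcome | unexposed) = 1966/3667 = 0.53613
Under exogeneity alone the bounds on PN are max{0,(p₁−p₀)/p₁} ≤ PN ≤ min{1,(1−p₀)/p₁}.
  lower = (p₁ − p₀)/p₁ = 0.13879 / 0.67492 ≈ 0.2056
  upper = min{1, (1 − p₀)/p₁} = 0.46387 / 0.67492 ≈ 0.6873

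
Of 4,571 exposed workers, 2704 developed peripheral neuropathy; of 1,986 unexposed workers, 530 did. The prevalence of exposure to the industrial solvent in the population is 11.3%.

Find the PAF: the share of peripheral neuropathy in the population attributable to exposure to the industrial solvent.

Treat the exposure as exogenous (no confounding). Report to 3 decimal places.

PAF ≈ 0.121

p₁ = P(outcome | exposed) = 2704/4571 = 0.59156
p₀ = P(outcome | unexposed) = 530/1986 = 0.26687
Overall risk P(Y=1) = π·p₁ + (1−π)·p₀ = 0.113×0.59156 + 0.887×0.26687 = 0.30356.
Under exogeneity, PAF = [P(Y=1) − p₀] / P(Y=1).
PAF = (0.30356 − 0.26687) / 0.30356 ≈ 0.1209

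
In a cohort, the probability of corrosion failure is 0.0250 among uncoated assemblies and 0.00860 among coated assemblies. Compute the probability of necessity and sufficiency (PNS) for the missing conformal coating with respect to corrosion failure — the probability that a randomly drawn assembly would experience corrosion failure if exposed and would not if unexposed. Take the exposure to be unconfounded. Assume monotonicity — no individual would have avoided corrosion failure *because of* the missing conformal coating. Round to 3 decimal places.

PNS ≈ 0.016

Let p₁ = 0.025, p₀ = 0.0086.
Under exogeneity and monotonicity, PNS = p₁ − p₀.
PNS = 0.025 − 0.0086 = 0.0164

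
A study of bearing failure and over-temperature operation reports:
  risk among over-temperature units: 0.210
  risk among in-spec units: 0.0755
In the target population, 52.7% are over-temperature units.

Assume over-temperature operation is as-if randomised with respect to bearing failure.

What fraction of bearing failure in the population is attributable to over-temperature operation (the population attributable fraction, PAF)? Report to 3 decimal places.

PAF ≈ 0.484

Let p₁ = 0.21, p₀ = 0.0755.
Overall risk P(Y=1) = π·p₁ + (1−π)·p₀ = 0.527×0.21 + 0.473×0.0755 = 0.14638.
Under exogeneity, PAF = [P(Y=1) − p₀] / P(Y=1).
PAF = (0.14638 − 0.0755) / 0.14638 ≈ 0.4842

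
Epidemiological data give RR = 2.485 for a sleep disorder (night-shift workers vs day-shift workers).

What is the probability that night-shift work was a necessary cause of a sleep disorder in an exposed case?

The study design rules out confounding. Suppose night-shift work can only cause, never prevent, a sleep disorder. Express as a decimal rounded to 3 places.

PN ≈ 0.598

Under exogeneity and monotonicity, PN = (RR − 1) / RR = 1 − 1/RR.
PN = (2.485 − 1) / 2.485 = 1.485 / 2.485 ≈ 0.5976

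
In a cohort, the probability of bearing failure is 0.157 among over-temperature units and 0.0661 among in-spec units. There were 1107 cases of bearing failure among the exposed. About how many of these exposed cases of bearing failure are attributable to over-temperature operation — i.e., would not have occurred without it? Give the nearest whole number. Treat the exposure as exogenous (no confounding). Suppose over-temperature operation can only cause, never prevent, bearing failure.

Let p₁ = 0.157, p₀ = 0.0661.
PN = (p₁ − p₀)/p₁ = (0.157 − 0.0661) / 0.157 ≈ 0.57898.
Attributable cases ≈ PN × (exposed cases) = 0.57898 × 1107 ≈ 640.93.

about 641 cases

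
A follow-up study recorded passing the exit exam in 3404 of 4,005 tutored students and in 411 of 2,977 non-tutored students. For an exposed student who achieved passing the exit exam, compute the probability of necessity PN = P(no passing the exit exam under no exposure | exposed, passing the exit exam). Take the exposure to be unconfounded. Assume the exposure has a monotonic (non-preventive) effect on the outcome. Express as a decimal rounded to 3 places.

p₁ = P(outcome | exposed) = 3404/4005 = 0.84994
p₀ = P(outcome | unexposed) = 411/2977 = 0.13806
Under exogeneity and monotonicity, PN = (p₁ − p₀) / p₁.
PN = (0.84994 − 0.13806) / 0.84994 = 0.71188 / 0.84994 ≈ 0.8376

PN ≈ 0.838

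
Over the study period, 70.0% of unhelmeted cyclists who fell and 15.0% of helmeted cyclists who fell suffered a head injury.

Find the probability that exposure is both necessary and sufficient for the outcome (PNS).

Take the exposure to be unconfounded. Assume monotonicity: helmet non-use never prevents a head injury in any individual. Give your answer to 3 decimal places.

p₁ = 0.7, p₀ = 0.15.
Under exogeneity and monotonicity, PNS = p₁ − p₀.
PNS = 0.7 − 0.15 = 0.55

PNS ≈ 0.550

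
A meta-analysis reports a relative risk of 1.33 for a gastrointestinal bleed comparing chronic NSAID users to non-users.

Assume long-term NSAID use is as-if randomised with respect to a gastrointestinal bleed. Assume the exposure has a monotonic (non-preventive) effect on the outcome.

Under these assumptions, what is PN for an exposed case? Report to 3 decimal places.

Under exogeneity and monotonicity, PN = (RR − 1) / RR = 1 − 1/RR.
PN = (1.33 − 1) / 1.33 = 0.33 / 1.33 ≈ 0.2481

PN ≈ 0.248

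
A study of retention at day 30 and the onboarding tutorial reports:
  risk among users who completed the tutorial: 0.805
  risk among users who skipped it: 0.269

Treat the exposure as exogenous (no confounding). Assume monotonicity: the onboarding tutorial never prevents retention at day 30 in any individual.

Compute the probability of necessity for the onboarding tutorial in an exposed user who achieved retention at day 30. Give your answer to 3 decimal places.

Let p₁ = 0.805, p₀ = 0.269.
Under exogeneity and monotonicity, PN = (p₁ − p₀) / p₁.
PN = (0.805 − 0.269) / 0.805 = 0.536 / 0.805 ≈ 0.6658

PN ≈ 0.666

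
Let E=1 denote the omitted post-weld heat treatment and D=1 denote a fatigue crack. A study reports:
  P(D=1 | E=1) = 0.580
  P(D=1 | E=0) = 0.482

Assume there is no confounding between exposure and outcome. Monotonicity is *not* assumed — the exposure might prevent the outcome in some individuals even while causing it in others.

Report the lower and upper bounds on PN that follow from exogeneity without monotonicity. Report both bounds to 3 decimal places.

0.169 ≤ PN ≤ 0.893

Let p₁ = 0.58, p₀ = 0.482.
Under exogeneity alone the bounds on PN are max{0,(p₁−p₀)/p₁} ≤ PN ≤ min{1,(1−p₀)/p₁}.
  lower = (p₁ − p₀)/p₁ = 0.098 / 0.58 ≈ 0.1690
  upper = min{1, (1 − p₀)/p₁} = 0.518 / 0.58 ≈ 0.8931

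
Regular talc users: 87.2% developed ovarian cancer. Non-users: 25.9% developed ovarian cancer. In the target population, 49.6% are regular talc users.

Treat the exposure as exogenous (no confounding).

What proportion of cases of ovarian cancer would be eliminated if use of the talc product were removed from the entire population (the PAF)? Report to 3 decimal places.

p₁ = 0.872, p₀ = 0.259.
Overall risk P(Y=1) = π·p₁ + (1−π)·p₀ = 0.496×0.872 + 0.504×0.259 = 0.56305.
Under exogeneity, PAF = [P(Y=1) − p₀] / P(Y=1).
PAF = (0.56305 − 0.259) / 0.56305 ≈ 0.5400

PAF ≈ 0.540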